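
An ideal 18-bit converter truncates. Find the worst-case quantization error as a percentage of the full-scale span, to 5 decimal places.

Truncating → worst-case error = 1 LSB = V_FS/2^18, so 100/262144 = 0.00038147 % of full scale.

0.00038 %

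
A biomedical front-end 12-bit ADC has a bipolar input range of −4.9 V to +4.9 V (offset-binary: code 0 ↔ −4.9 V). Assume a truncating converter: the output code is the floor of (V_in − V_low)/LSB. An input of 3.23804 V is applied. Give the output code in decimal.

code 3401

LSB = 9.8 V / 4096 = 2.393 mV.
(V_in − V_low)/LSB = (3.23804 − (−4.9)) / 0.00239258 = 3401.369.
Floor → code 3401.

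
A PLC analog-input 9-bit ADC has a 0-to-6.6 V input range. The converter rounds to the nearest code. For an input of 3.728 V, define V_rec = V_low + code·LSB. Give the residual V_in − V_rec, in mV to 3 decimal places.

2.609 mV

LSB = 6.6/2^9 = 12.891 mV.
Scaled input = 289.2024 LSBs, so code = 289.
V_rec = 0 + 289·0.0128906 = 3.7253906 V.
Error = 3.728 − 3.7253906 = 0.00260938 V = 2.609 mV.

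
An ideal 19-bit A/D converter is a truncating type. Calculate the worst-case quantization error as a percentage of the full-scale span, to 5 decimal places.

Truncating → worst-case error = 1 LSB = V_FS/2^19, so 100/524288 = 0.000190735 % of full scale.

0.00019 %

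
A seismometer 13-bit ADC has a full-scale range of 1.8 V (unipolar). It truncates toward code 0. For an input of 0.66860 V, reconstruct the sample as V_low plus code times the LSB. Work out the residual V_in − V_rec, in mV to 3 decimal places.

Step size: 1.8 V ÷ 2^13 = 219.73 µV.
(V_in − V_low)/LSB = (0.66860 − 0)/0.000219727 = 3042.8729 → code 3042 (floor).
Code 3042 maps back to 0 + 3042×0.000219727 V = 0.6684082 V.
V_in − V_rec = 0.000191797 V = 0.192 mV.

0.192 mV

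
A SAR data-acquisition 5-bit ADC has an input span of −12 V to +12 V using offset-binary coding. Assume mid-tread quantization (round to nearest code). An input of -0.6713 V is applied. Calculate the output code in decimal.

code 15

Full-scale span = 24 V; LSB = 24/2^5 = 0.7500 V.
(V_in − V_low)/LSB = (-0.6713 − (−12)) / 0.75 = 15.105.
Round → code 15.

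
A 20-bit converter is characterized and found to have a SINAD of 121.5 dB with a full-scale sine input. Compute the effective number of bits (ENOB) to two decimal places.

ENOB = (SINAD − 1.76) / 6.02 = (121.5 − 1.76)/6.02 = 19.890.

19.89 bits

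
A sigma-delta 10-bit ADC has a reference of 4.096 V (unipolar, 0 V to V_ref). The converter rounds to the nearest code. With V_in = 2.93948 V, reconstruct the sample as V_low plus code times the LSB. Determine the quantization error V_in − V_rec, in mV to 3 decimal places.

-0.520 mV

One LSB is 4.096 V / 1024 = 4.000 mV.
(V_in − V_low)/LSB = (2.93948 − 0)/0.004 = 734.8700 → code 735 (round).
Code 735 maps back to 0 + 735×0.004 V = 2.94 V.
V_in − V_rec = -0.00052 V = -0.520 mV.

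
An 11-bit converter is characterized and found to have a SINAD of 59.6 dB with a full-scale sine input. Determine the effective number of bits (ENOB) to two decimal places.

9.61 bits

ENOB = (SINAD − 1.76) / 6.02 = (59.6 − 1.76)/6.02 = 9.608.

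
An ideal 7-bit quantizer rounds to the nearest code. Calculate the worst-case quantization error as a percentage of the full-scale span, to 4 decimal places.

Rounding → worst-case error = ½ LSB = V_FS/2^8, so 100/256 = 0.390625 % of full scale.

0.3906 %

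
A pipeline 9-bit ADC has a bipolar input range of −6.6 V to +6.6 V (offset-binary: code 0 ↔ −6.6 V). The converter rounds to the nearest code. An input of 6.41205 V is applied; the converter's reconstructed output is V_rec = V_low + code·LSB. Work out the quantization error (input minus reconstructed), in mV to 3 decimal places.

-7.481 mV

LSB = 13.2/2^9 = 25.781 mV.
(V_in − V_low)/LSB = (6.41205 − (−6.6))/0.0257812 = 504.7098 → code 505 (round).
V_rec = (−6.6) + 505·0.0257812 = 6.4195313 V.
Error = 6.41205 − 6.4195313 = -0.00748125 V = -7.481 mV.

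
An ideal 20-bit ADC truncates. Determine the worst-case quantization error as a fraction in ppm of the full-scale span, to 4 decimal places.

0.9537 ppm

Truncating → worst-case error = 1 LSB = V_FS/2^20, so 1e+06/1048576 = 0.953674 ppm of full scale.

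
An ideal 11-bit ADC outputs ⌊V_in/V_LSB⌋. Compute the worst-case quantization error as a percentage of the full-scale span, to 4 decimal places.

0.0488 %

Truncating → worst-case error = 1 LSB = V_FS/2^11, so 100/2048 = 0.0488281 % of full scale.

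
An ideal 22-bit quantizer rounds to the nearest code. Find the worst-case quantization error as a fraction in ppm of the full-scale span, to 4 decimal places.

0.1192 ppm

Rounding → worst-case error = ½ LSB = V_FS/2^23, so 1e+06/8388608 = 0.119209 ppm of full scale.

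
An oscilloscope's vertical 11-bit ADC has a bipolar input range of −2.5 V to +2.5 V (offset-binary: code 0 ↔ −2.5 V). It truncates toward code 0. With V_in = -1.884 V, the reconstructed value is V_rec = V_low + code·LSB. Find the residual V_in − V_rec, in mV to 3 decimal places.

0.766 mV

One LSB is 5 V / 2048 = 2.441 mV.
(V_in − V_low)/LSB = (-1.884 − (−2.5))/0.00244141 = 252.3136 → code 252 (floor).
Code 252 maps back to (−2.5) + 252×0.00244141 V = -1.8847656 V.
V_in − V_rec = 0.000765625 V = 0.766 mV.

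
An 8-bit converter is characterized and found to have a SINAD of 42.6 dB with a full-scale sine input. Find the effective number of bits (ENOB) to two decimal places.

ENOB = (SINAD − 1.76) / 6.02 = (42.6 − 1.76)/6.02 = 6.784.

6.78 bits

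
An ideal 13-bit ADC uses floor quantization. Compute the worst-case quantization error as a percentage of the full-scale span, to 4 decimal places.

0.0122 %

Truncating → worst-case error = 1 LSB = V_FS/2^13, so 100/8192 = 0.012207 % of full scale.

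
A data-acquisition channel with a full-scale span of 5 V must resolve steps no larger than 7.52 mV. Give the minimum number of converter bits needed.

Number of steps required ≥ 5 V / 7.52 mV = 664.89.
Need 2^N ≥ 664.89; 2^9 = 512, 2^10 = 1024.
Minimum N = 10.

10 bits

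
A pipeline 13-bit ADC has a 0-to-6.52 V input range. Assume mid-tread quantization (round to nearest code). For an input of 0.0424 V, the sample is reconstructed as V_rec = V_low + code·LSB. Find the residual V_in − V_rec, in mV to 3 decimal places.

0.217 mV

LSB = 6.52/2^13 = 0.796 mV.
(V_in − V_low)/LSB = (0.0424 − 0)/0.000795898 = 53.2731 → code 53 (round).
Code 53 maps back to 0 + 53×0.000795898 V = 0.042182617 V.
Error = 0.0424 − 0.042182617 = 0.000217383 V = 0.217 mV.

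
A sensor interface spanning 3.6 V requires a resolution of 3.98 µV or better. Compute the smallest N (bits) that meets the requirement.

20 bits

Number of steps required ≥ 3.6 V / 3.98 µV = 904522.61.
Need 2^N ≥ 904522.61; 2^19 = 524288, 2^20 = 1048576.
Minimum N = 20.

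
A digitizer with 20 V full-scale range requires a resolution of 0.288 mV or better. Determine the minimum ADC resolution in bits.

17 bits

Number of steps required ≥ 20 V / 0.288 mV = 69444.44.
Need 2^N ≥ 69444.44; 2^16 = 65536, 2^17 = 131072.
Minimum N = 17.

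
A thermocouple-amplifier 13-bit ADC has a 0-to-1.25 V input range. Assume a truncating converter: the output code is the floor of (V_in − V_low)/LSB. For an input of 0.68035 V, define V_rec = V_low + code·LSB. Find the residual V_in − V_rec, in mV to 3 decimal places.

LSB = 1.25/2^13 = 152.59 µV.
(V_in − V_low)/LSB = (0.68035 − 0)/0.000152588 = 4458.7418 → code 4458 (floor).
Code 4458 maps back to 0 + 4458×0.000152588 V = 0.68023682 V.
Error = 0.68035 − 0.68023682 = 0.000113184 V = 0.113 mV.

0.113 mV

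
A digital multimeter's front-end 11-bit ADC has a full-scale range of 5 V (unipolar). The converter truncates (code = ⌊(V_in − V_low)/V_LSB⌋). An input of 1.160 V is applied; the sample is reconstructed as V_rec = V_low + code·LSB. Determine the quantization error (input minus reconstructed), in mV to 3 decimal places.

0.332 mV

Step size: 5 V ÷ 2^11 = 2.441 mV.
(V_in − V_low)/LSB = (1.160 − 0)/0.00244141 = 475.1360 → code 475 (floor).
Reconstructed: 1.159668 V.
Difference: 0.000332031 V → 0.332 mV.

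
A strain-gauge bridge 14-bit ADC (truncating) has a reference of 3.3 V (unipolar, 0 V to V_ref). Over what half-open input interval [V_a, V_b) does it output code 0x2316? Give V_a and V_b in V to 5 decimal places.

[1.80912 V, 1.80932 V)

LSB = 3.3/2^14 = 201.42 µV.
Code 0x2316 = 8982 decimal.
V_a = V_low + 8982·LSB = 1.80912 V; V_b = V_low + 8983·LSB = 1.80932 V.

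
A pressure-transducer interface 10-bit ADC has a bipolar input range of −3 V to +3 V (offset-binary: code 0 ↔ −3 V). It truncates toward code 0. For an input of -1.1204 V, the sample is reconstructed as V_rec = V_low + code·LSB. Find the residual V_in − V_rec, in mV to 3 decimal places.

4.600 mV

One LSB is 6 V / 1024 = 5.859 mV.
(-1.1204 − (−3))/0.00585938 = 320.7851; ⌊·⌋ gives code 320.
Code 320 maps back to (−3) + 320×0.00585938 V = -1.125 V.
Difference: 0.0046 V → 4.600 mV.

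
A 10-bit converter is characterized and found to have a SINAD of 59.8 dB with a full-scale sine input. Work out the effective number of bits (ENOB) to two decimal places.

9.64 bits

ENOB = (SINAD − 1.76) / 6.02 = (59.8 − 1.76)/6.02 = 9.641.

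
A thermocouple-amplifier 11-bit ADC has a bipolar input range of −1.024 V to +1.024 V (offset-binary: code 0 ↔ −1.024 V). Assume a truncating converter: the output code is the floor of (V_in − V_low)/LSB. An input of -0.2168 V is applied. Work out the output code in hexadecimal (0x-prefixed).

code 0x327 (decimal 807)

Full-scale span = 2.048 V; LSB = 2.048/2^11 = 1.000 mV.
(V_in − V_low)/LSB = (-0.2168 − (−1.024)) / 0.001 = 807.200.
⌊·⌋(807.200) = 807.
In hexadecimal (0x-prefixed): 0x327.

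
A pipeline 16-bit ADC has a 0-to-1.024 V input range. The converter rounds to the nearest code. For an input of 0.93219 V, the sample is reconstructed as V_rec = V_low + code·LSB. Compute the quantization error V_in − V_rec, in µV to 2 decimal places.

2.50 µV

Step size: 1.024 V ÷ 2^16 = 15.62 µV.
(0.93219 − 0)/1.5625e-05 = 59660.1600; round gives code 59660.
Reconstructed: 0.9321875 V.
V_in − V_rec = 2.5e-06 V = 2.50 µV.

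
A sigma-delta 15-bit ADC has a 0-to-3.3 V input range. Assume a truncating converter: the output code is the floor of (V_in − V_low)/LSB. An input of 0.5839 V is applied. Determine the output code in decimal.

LSB = 3.3 V / 32768 = 100.71 µV.
Input sits at 5797.950 steps above V_low.
So the output code is 5797.

code 5797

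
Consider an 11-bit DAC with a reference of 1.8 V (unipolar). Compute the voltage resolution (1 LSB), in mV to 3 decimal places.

Full-scale span = 1.8 V.
LSB = 1.8 / 2^11 = 1.8 / 2048 = 0.000878906 V = 0.879 mV.

0.879 mV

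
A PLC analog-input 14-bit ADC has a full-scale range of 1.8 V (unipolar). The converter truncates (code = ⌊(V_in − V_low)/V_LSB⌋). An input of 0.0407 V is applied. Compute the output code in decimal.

With 16384 levels over 1.8 V, one step is 109.86 µV.
(V_in − V_low)/LSB = (0.0407 − 0) / 0.000109863 = 370.460.
⌊·⌋(370.460) = 370.

code 370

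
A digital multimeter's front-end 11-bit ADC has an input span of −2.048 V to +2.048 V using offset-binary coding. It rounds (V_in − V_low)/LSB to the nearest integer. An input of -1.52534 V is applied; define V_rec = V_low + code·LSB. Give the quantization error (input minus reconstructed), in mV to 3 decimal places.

0.660 mV

LSB = 4.096/2^11 = 2.000 mV.
(-1.52534 − (−2.048))/0.002 = 261.3300; round gives code 261.
V_rec = (−2.048) + 261·0.002 = -1.526 V.
Difference: 0.00066 V → 0.660 mV.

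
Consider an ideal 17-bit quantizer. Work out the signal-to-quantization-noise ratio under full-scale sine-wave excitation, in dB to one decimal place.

SNR ≈ 6.02·N + 1.76 dB = 6.02·17 + 1.76 = 104.10 dB.

104.1 dB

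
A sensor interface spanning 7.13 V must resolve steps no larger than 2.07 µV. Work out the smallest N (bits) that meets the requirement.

22 bits

Number of steps required ≥ 7.13 V / 2.07 µV = 3444444.44.
Need 2^N ≥ 3444444.44; 2^21 = 2097152, 2^22 = 4194304.
Minimum N = 22.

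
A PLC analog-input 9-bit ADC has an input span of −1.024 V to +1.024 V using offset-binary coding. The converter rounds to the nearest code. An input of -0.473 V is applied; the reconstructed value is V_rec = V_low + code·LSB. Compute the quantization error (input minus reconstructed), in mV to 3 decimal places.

Step size: 2.048 V ÷ 2^9 = 4.000 mV.
Scaled input = 137.7500 LSBs, so code = 138.
Reconstructed: -0.472 V.
V_in − V_rec = -0.001 V = -1.000 mV.

-1.000 mV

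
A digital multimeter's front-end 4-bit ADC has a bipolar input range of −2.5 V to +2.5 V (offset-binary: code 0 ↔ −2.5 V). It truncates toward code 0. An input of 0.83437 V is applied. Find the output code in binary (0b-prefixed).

code 0b1010 (decimal 10)

LSB = 5 V / 16 = 312.500 mV.
(V_in − V_low)/LSB = (0.83437 − (−2.5)) / 0.3125 = 10.670.
Floor → code 10.
In binary (0b-prefixed): 0b1010.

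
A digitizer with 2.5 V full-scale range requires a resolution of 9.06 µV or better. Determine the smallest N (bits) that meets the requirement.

Number of steps required ≥ 2.5 V / 9.06 µV = 275938.19.
Need 2^N ≥ 275938.19; 2^18 = 262144, 2^19 = 524288.
Minimum N = 19.

19 bits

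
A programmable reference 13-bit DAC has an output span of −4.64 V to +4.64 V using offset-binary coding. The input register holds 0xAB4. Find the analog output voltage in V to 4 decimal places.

-1.5361 V

LSB = 9.28 V / 2^13 = 1.133 mV.
Code 0xAB4 = 2740 decimal.
V_out = (−4.64) + 2740 × 0.00113281 V = -1.53609 V.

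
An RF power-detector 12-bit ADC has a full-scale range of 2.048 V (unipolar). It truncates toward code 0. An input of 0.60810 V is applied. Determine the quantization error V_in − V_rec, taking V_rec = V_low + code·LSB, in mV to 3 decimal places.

One LSB is 2.048 V / 4096 = 0.500 mV.
Scaled input = 1216.2000 LSBs, so code = 1216.
Code 1216 maps back to 0 + 1216×0.0005 V = 0.608 V.
Error = 0.60810 − 0.608 = 0.0001 V = 0.100 mV.

0.100 mV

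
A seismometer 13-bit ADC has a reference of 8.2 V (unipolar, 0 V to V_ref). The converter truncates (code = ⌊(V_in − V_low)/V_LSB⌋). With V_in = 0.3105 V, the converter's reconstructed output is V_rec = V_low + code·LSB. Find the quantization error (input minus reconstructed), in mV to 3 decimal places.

Step size: 8.2 V ÷ 2^13 = 1.001 mV.
(0.3105 − 0)/0.00100098 = 310.1971; ⌊·⌋ gives code 310.
V_rec = 0 + 310·0.00100098 = 0.31030273 V.
V_in − V_rec = 0.000197266 V = 0.197 mV.

0.197 mV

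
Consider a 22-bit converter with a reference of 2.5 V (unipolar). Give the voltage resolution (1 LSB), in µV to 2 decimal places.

Full-scale span = 2.5 V.
LSB = 2.5 / 2^22 = 2.5 / 4194304 = 5.96046e-07 V = 0.60 µV.

0.60 µV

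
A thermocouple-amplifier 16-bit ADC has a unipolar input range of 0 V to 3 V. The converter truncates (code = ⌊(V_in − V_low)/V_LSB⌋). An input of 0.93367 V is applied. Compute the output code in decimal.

code 20396

LSB = 3 V / 65536 = 45.78 µV.
(0.93367 − 0) / 4.57764e-05 = 20396.332 LSBs.
So the output code is 20396.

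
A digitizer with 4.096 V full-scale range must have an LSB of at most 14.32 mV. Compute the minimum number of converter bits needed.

Number of steps required ≥ 4.096 V / 14.32 mV = 286.03.
Need 2^N ≥ 286.03; 2^8 = 256, 2^9 = 512.
Minimum N = 9.

9 bits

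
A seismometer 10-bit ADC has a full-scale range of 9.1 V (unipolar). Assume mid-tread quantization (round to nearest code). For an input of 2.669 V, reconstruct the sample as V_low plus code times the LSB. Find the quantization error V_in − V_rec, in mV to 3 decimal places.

Step size: 9.1 V ÷ 2^10 = 8.887 mV.
(2.669 − 0)/0.00888672 = 300.3358; round gives code 300.
Code 300 maps back to 0 + 300×0.00888672 V = 2.6660156 V.
V_in − V_rec = 0.00298438 V = 2.984 mV.

2.984 mV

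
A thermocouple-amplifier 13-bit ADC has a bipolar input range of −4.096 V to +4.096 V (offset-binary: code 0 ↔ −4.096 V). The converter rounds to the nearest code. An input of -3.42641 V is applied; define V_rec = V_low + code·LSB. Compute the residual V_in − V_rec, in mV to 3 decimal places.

-0.410 mV

LSB = 8.192/2^13 = 1.000 mV.
(V_in − V_low)/LSB = (-3.42641 − (−4.096))/0.001 = 669.5900 → code 670 (round).
Reconstructed: -3.426 V.
Error = -3.42641 − (−3.426) = -0.00041 V = -0.410 mV.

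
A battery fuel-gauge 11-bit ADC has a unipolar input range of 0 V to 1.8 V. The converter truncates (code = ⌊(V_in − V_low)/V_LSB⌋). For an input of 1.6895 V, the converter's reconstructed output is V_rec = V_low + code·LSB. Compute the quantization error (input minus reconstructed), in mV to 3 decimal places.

0.242 mV

LSB = 1.8/2^11 = 0.879 mV.
(V_in − V_low)/LSB = (1.6895 − 0)/0.000878906 = 1922.2756 → code 1922 (floor).
V_rec = 0 + 1922·0.000878906 = 1.6892578 V.
Difference: 0.000242187 V → 0.242 mV.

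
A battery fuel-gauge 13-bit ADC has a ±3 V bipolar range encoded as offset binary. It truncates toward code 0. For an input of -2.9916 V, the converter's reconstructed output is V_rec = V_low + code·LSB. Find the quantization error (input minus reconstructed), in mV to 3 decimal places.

0.343 mV

LSB = 6/2^13 = 0.732 mV.
(-2.9916 − (−3))/0.000732422 = 11.4688; ⌊·⌋ gives code 11.
Reconstructed: -2.9919434 V.
V_in − V_rec = 0.000343359 V = 0.343 mV.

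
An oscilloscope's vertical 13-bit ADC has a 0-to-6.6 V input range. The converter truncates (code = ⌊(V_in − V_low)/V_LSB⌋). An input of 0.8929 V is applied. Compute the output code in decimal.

Full-scale span = 6.6 V; LSB = 6.6/2^13 = 0.806 mV.
(0.8929 − 0) / 0.000805664 = 1108.278 LSBs.
⌊·⌋(1108.278) = 1108.

code 1108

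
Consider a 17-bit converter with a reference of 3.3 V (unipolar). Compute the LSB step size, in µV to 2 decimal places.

25.18 µV

Full-scale span = 3.3 V.
LSB = 3.3 / 2^17 = 3.3 / 131072 = 2.5177e-05 V = 25.18 µV.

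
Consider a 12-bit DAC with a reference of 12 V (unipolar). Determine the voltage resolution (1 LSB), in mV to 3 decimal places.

Full-scale span = 12 V.
LSB = 12 / 2^12 = 12 / 4096 = 0.00292969 V = 2.930 mV.

2.930 mV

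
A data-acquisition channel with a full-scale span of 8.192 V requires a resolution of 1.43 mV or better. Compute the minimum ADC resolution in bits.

13 bits

Number of steps required ≥ 8.192 V / 1.43 mV = 5728.67.
Need 2^N ≥ 5728.67; 2^12 = 4096, 2^13 = 8192.
Minimum N = 13.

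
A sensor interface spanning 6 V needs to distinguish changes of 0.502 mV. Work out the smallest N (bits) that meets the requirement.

14 bits

Number of steps required ≥ 6 V / 0.502 mV = 11952.19.
Need 2^N ≥ 11952.19; 2^13 = 8192, 2^14 = 16384.
Minimum N = 14.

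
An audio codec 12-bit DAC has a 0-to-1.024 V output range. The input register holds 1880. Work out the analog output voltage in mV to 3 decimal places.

470.000 mV

LSB = 1.024 V / 2^12 = 250.00 µV.
V_out = 0 + 1880 × 0.00025 V = 0.47 V.
= 470.000 mV.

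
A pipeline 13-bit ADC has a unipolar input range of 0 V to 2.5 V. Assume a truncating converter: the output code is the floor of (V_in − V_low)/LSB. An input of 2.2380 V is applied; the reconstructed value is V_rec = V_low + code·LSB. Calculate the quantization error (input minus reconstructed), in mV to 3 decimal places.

0.146 mV

One LSB is 2.5 V / 8192 = 305.18 µV.
(2.2380 − 0)/0.000305176 = 7333.4784; ⌊·⌋ gives code 7333.
Reconstructed: 2.237854 V.
Difference: 0.000145996 V → 0.146 mV.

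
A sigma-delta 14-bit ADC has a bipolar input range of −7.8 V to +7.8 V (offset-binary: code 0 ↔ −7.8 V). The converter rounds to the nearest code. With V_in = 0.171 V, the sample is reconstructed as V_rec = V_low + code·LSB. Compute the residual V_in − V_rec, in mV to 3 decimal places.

Step size: 15.6 V ÷ 2^14 = 0.952 mV.
(0.171 − (−7.8))/0.000952148 = 8371.5938; round gives code 8372.
Code 8372 maps back to (−7.8) + 8372×0.000952148 V = 0.17138672 V.
V_in − V_rec = -0.000386719 V = -0.387 mV.

-0.387 mV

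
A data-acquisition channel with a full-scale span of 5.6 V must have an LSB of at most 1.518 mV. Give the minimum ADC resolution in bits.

12 bits

Number of steps required ≥ 5.6 V / 1.518 mV = 3689.06.
Need 2^N ≥ 3689.06; 2^11 = 2048, 2^12 = 4096.
Minimum N = 12.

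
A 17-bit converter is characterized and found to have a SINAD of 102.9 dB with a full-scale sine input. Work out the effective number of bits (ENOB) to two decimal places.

16.80 bits

ENOB = (SINAD − 1.76) / 6.02 = (102.9 − 1.76)/6.02 = 16.801.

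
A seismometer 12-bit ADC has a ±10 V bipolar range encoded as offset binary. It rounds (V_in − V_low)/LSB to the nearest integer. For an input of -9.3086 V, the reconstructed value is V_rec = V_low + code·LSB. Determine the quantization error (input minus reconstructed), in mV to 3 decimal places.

-1.959 mV

Step size: 20 V ÷ 2^12 = 4.883 mV.
(V_in − V_low)/LSB = (-9.3086 − (−10))/0.00488281 = 141.5987 → code 142 (round).
Code 142 maps back to (−10) + 142×0.00488281 V = -9.3066406 V.
Difference: -0.00195938 V → -1.959 mV.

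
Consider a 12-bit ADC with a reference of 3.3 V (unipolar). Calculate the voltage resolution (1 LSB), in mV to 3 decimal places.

0.806 mV

Full-scale span = 3.3 V.
LSB = 3.3 / 2^12 = 3.3 / 4096 = 0.000805664 V = 0.806 mV.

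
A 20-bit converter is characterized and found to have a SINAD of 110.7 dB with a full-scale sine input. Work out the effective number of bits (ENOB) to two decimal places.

ENOB = (SINAD − 1.76) / 6.02 = (110.7 − 1.76)/6.02 = 18.096.

18.10 bits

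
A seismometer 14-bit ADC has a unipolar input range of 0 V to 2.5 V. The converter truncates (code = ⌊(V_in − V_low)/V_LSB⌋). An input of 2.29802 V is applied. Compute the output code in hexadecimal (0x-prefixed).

With 16384 levels over 2.5 V, one step is 152.59 µV.
Input sits at 15060.304 steps above V_low.
⌊·⌋(15060.304) = 15060.
In hexadecimal (0x-prefixed): 0x3AD4.

code 0x3AD4 (decimal 15060)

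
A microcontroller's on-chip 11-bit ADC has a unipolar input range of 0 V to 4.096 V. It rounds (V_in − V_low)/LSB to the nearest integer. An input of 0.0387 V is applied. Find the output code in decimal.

code 19

With 2048 levels over 4.096 V, one step is 2.000 mV.
(0.0387 − 0) / 0.002 = 19.350 LSBs.
Round → code 19.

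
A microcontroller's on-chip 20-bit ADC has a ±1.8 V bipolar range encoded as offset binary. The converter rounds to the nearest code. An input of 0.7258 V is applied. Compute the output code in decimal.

Full-scale span = 3.6 V; LSB = 3.6/2^20 = 3.43 µV.
Input sits at 735692.572 steps above V_low.
Round → code 735693.

code 735693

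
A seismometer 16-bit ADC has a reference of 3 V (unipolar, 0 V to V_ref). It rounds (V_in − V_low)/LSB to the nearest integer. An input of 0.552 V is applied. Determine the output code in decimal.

Full-scale span = 3 V; LSB = 3/2^16 = 45.78 µV.
(0.552 − 0) / 4.57764e-05 = 12058.624 LSBs.
Round → code 12059.

code 12059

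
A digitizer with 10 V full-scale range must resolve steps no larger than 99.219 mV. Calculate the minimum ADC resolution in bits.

Number of steps required ≥ 10 V / 99.219 mV = 100.79.
Need 2^N ≥ 100.79; 2^6 = 64, 2^7 = 128.
Minimum N = 7.

7 bits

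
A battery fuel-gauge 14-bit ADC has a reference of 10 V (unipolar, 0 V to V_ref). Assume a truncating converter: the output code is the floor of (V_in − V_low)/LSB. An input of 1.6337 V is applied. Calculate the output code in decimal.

code 2676

With 16384 levels over 10 V, one step is 0.610 mV.
(1.6337 − 0) / 0.000610352 = 2676.654 LSBs.
Floor → code 2676.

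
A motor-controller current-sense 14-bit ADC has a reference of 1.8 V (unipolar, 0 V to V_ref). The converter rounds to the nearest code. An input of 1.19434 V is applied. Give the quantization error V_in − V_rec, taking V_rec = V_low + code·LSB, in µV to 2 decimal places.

16.27 µV

Step size: 1.8 V ÷ 2^14 = 109.86 µV.
(V_in − V_low)/LSB = (1.19434 − 0)/0.000109863 = 10871.1481 → code 10871 (round).
Code 10871 maps back to 0 + 10871×0.000109863 V = 1.1943237 V.
Error = 1.19434 − 1.1943237 = 1.62695e-05 V = 16.27 µV.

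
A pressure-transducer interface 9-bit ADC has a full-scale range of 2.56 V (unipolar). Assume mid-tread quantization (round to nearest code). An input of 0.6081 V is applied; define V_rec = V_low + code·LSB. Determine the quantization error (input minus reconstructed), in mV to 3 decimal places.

LSB = 2.56/2^9 = 5.000 mV.
Scaled input = 121.6200 LSBs, so code = 122.
Code 122 maps back to 0 + 122×0.005 V = 0.61 V.
Error = 0.6081 − 0.61 = -0.0019 V = -1.900 mV.

-1.900 mV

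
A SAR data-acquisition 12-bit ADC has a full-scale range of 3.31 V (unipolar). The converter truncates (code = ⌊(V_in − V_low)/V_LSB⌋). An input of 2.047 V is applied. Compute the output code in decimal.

LSB = 3.31 V / 4096 = 0.808 mV.
Input sits at 2533.085 steps above V_low.
⌊·⌋(2533.085) = 2533.

code 2533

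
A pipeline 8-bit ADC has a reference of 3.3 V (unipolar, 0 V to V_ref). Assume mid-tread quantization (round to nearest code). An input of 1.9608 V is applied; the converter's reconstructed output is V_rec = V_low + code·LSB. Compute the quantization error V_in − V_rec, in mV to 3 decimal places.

1.425 mV

LSB = 3.3/2^8 = 12.891 mV.
(1.9608 − 0)/0.0128906 = 152.1105; round gives code 152.
Reconstructed: 1.959375 V.
V_in − V_rec = 0.001425 V = 1.425 mV.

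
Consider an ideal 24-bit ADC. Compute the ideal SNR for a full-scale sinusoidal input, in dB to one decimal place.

146.2 dB

SNR ≈ 6.02·N + 1.76 dB = 6.02·24 + 1.76 = 146.24 dB.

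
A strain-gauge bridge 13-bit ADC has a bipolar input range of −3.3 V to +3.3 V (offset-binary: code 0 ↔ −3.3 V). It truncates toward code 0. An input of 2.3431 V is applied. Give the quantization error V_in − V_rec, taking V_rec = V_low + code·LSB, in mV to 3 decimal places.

0.229 mV

One LSB is 6.6 V / 8192 = 0.806 mV.
Scaled input = 7004.2841 LSBs, so code = 7004.
V_rec = (−3.3) + 7004·0.000805664 = 2.3428711 V.
V_in − V_rec = 0.000228906 V = 0.229 mV.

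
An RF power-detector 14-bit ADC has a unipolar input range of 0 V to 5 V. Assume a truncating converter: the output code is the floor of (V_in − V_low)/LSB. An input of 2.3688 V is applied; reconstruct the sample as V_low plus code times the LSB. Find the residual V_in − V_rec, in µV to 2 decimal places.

25.59 µV

LSB = 5/2^14 = 305.18 µV.
(2.3688 − 0)/0.000305176 = 7762.0838; ⌊·⌋ gives code 7762.
Code 7762 maps back to 0 + 7762×0.000305176 V = 2.3687744 V.
V_in − V_rec = 2.55859e-05 V = 25.59 µV.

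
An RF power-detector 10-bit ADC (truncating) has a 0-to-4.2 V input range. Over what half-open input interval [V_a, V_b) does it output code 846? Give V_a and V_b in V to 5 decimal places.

LSB = 4.2/2^10 = 4.102 mV.
V_a = V_low + 846·LSB = 3.46992 V; V_b = V_low + 847·LSB = 3.47402 V.

[3.46992 V, 3.47402 V)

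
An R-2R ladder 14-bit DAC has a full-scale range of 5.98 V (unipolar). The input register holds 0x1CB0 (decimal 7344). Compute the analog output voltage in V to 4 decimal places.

2.6805 V

LSB = 5.98 V / 2^14 = 364.99 µV.
Code 0x1CB0 = 7344 decimal.
V_out = 0 + 7344 × 0.00036499 V = 2.68049 V.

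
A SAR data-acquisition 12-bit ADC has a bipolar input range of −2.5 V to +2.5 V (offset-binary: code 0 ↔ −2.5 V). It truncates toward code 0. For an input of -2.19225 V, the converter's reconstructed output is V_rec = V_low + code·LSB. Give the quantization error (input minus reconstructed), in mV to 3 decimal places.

Step size: 5 V ÷ 2^12 = 1.221 mV.
(V_in − V_low)/LSB = (-2.19225 − (−2.5))/0.0012207 = 252.1088 → code 252 (floor).
Reconstructed: -2.1923828 V.
Difference: 0.000132813 V → 0.133 mV.

0.133 mV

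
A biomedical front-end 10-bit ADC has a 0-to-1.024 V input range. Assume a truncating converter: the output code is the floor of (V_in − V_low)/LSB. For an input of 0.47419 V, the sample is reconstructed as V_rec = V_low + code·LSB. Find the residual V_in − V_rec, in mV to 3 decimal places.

0.190 mV

Step size: 1.024 V ÷ 2^10 = 1.000 mV.
Scaled input = 474.1900 LSBs, so code = 474.
V_rec = 0 + 474·0.001 = 0.474 V.
Error = 0.47419 − 0.474 = 0.00019 V = 0.190 mV.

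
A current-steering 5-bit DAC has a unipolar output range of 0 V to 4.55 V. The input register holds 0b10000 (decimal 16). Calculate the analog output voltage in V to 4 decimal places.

LSB = 4.55 V / 2^5 = 142.188 mV.
Code 0b10000 = 16 decimal.
V_out = 0 + 16 × 0.142187 V = 2.275 V.

2.2750 V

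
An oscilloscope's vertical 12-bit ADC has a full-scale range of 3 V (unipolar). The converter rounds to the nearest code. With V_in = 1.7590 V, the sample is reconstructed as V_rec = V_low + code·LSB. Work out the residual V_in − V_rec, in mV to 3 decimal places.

-0.277 mV

One LSB is 3 V / 4096 = 0.732 mV.
(V_in − V_low)/LSB = (1.7590 − 0)/0.000732422 = 2401.6213 → code 2402 (round).
Code 2402 maps back to 0 + 2402×0.000732422 V = 1.7592773 V.
Difference: -0.000277344 V → -0.277 mV.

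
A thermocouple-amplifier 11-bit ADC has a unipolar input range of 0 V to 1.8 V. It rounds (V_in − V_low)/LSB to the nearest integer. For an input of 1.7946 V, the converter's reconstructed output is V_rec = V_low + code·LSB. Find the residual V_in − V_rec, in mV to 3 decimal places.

-0.127 mV

LSB = 1.8/2^11 = 0.879 mV.
(1.7946 − 0)/0.000878906 = 2041.8560; round gives code 2042.
Code 2042 maps back to 0 + 2042×0.000878906 V = 1.7947266 V.
Difference: -0.000126562 V → -0.127 mV.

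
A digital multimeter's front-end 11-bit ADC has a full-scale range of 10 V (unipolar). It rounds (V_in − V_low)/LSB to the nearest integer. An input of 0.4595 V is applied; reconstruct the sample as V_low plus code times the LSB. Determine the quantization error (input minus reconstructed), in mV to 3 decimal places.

0.516 mV

Step size: 10 V ÷ 2^11 = 4.883 mV.
Scaled input = 94.1056 LSBs, so code = 94.
Code 94 maps back to 0 + 94×0.00488281 V = 0.45898438 V.
V_in − V_rec = 0.000515625 V = 0.516 mV.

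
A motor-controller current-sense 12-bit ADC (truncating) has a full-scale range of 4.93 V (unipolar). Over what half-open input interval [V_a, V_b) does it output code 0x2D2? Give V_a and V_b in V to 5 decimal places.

LSB = 4.93/2^12 = 1.204 mV.
Code 0x2D2 = 722 decimal.
V_a = V_low + 722·LSB = 0.869009 V; V_b = V_low + 723·LSB = 0.870212 V.

[0.86901 V, 0.87021 V)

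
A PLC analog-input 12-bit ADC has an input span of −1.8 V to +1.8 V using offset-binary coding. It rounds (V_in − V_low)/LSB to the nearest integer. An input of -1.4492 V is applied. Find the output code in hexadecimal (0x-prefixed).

code 0x18F (decimal 399)

Full-scale span = 3.6 V; LSB = 3.6/2^12 = 0.879 mV.
(V_in − V_low)/LSB = (-1.4492 − (−1.8)) / 0.000878906 = 399.132.
So the output code is 399.
In hexadecimal (0x-prefixed): 0x18F.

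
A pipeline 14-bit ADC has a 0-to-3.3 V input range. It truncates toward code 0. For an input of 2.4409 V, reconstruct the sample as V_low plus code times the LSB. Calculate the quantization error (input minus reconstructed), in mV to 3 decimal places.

0.141 mV

Step size: 3.3 V ÷ 2^14 = 201.42 µV.
(2.4409 − 0)/0.000201416 = 12118.6987; ⌊·⌋ gives code 12118.
Reconstructed: 2.4407593 V.
V_in − V_rec = 0.000140723 V = 0.141 mV.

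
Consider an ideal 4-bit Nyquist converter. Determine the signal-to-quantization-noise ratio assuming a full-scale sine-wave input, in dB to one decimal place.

25.8 dB

SNR ≈ 6.02·N + 1.76 dB = 6.02·4 + 1.76 = 25.84 dB.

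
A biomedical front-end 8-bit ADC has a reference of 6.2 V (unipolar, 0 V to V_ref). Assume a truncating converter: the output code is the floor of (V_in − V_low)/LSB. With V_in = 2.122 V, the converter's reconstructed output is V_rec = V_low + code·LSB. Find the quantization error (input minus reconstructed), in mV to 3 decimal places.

14.969 mV

Step size: 6.2 V ÷ 2^8 = 24.219 mV.
(2.122 − 0)/0.0242188 = 87.6181; ⌊·⌋ gives code 87.
V_rec = 0 + 87·0.0242188 = 2.1070312 V.
V_in − V_rec = 0.0149687 V = 14.969 mV.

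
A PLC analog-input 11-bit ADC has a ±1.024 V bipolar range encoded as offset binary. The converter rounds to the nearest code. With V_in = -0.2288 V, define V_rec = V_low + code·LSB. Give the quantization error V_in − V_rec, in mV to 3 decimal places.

0.200 mV

LSB = 2.048/2^11 = 1.000 mV.
(V_in − V_low)/LSB = (-0.2288 − (−1.024))/0.001 = 795.2000 → code 795 (round).
V_rec = (−1.024) + 795·0.001 = -0.229 V.
Error = -0.2288 − (−0.229) = 0.0002 V = 0.200 mV.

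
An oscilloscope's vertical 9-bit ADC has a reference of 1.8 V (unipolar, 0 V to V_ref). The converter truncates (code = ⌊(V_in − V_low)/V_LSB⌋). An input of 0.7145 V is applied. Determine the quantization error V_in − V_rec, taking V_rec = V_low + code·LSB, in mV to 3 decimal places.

0.828 mV

LSB = 1.8/2^9 = 3.516 mV.
(0.7145 − 0)/0.00351563 = 203.2356; ⌊·⌋ gives code 203.
Reconstructed: 0.71367187 V.
Difference: 0.000828125 V → 0.828 mV.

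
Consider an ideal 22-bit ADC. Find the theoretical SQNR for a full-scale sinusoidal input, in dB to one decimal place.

SNR ≈ 6.02·N + 1.76 dB = 6.02·22 + 1.76 = 134.20 dB.

134.2 dB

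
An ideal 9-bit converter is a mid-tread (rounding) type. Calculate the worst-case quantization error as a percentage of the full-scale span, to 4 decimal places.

Rounding → worst-case error = ½ LSB = V_FS/2^10, so 100/1024 = 0.0976562 % of full scale.

0.0977 %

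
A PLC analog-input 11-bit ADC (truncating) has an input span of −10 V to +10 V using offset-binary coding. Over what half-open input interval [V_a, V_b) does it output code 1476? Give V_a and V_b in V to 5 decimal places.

[4.41406 V, 4.42383 V)

LSB = 20/2^11 = 9.766 mV.
V_a = V_low + 1476·LSB = 4.41406 V; V_b = V_low + 1477·LSB = 4.42383 V.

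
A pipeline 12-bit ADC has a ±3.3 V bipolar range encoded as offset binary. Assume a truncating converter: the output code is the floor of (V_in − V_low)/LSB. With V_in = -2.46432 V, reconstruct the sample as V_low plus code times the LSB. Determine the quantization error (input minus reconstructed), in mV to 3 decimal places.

One LSB is 6.6 V / 4096 = 1.611 mV.
(V_in − V_low)/LSB = (-2.46432 − (−3.3))/0.00161133 = 518.6281 → code 518 (floor).
Reconstructed: -2.465332 V.
V_in − V_rec = 0.00101203 V = 1.012 mV.

1.012 mV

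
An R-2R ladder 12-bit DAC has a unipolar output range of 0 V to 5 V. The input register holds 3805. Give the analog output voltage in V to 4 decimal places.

LSB = 5 V / 2^12 = 1.221 mV.
V_out = 0 + 3805 × 0.0012207 V = 4.64478 V.

4.6448 V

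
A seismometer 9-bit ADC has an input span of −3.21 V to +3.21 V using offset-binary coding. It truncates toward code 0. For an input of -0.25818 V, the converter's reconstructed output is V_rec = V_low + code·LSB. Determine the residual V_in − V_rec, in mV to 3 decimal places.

5.140 mV

LSB = 6.42/2^9 = 12.539 mV.
(-0.25818 − (−3.21))/0.0125391 = 235.4099; ⌊·⌋ gives code 235.
Code 235 maps back to (−3.21) + 235×0.0125391 V = -0.26332031 V.
Difference: 0.00514031 V → 5.140 mV.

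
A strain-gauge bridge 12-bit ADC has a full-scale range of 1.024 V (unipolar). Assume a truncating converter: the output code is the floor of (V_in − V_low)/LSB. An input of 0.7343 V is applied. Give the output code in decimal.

LSB = 1.024 V / 4096 = 250.00 µV.
Input sits at 2937.200 steps above V_low.
Floor → code 2937.

code 2937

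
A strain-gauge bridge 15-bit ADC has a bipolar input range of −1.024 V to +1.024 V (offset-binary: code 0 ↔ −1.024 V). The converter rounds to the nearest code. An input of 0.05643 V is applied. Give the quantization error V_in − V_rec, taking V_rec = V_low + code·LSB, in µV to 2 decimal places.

One LSB is 2.048 V / 32768 = 62.50 µV.
Scaled input = 17286.8800 LSBs, so code = 17287.
V_rec = (−1.024) + 17287·6.25e-05 = 0.0564375 V.
V_in − V_rec = -7.5e-06 V = -7.50 µV.

-7.50 µV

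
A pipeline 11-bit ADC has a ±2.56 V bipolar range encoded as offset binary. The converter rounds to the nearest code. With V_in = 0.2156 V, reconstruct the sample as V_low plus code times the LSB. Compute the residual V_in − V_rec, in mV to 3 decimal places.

One LSB is 5.12 V / 2048 = 2.500 mV.
(V_in − V_low)/LSB = (0.2156 − (−2.56))/0.0025 = 1110.2400 → code 1110 (round).
Code 1110 maps back to (−2.56) + 1110×0.0025 V = 0.215 V.
Difference: 0.0006 V → 0.600 mV.

0.600 mV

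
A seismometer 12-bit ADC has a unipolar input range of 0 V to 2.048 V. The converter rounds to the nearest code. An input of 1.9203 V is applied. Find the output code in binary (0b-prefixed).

code 0b111100000001 (decimal 3841)

Full-scale span = 2.048 V; LSB = 2.048/2^12 = 0.500 mV.
Input sits at 3840.600 steps above V_low.
round(3840.600) = 3841.
In binary (0b-prefixed): 0b111100000001.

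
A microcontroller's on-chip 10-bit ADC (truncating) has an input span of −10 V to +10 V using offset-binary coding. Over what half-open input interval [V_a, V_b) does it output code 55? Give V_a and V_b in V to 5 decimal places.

LSB = 20/2^10 = 19.531 mV.
V_a = V_low + 55·LSB = -8.92578 V; V_b = V_low + 56·LSB = -8.90625 V.

[-8.92578 V, -8.90625 V)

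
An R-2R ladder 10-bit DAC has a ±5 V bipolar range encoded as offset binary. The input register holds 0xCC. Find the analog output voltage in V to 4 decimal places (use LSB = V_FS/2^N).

LSB = 10 V / 2^10 = 9.766 mV.
Code 0xCC = 204 decimal.
V_out = (−5) + 204 × 0.00976562 V = -3.00781 V.

-3.0078 V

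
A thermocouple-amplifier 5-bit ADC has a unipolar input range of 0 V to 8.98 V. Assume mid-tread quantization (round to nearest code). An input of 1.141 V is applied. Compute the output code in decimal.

code 4

With 32 levels over 8.98 V, one step is 280.625 mV.
Input sits at 4.066 steps above V_low.
round(4.066) = 4.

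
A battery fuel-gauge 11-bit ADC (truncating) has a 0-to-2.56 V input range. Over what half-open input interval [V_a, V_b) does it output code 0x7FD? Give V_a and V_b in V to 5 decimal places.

[2.55625 V, 2.55750 V)

LSB = 2.56/2^11 = 1.250 mV.
Code 0x7FD = 2045 decimal.
V_a = V_low + 2045·LSB = 2.55625 V; V_b = V_low + 2046·LSB = 2.5575 V.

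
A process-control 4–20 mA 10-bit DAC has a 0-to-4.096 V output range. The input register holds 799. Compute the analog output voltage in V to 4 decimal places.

3.1960 V

LSB = 4.096 V / 2^10 = 4.000 mV.
V_out = 0 + 799 × 0.004 V = 3.196 V.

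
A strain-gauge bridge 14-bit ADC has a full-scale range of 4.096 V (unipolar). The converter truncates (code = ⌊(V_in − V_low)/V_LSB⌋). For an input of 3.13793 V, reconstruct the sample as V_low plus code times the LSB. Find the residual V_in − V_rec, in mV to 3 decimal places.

0.180 mV

Step size: 4.096 V ÷ 2^14 = 250.00 µV.
Scaled input = 12551.7200 LSBs, so code = 12551.
Code 12551 maps back to 0 + 12551×0.00025 V = 3.13775 V.
Difference: 0.00018 V → 0.180 mV.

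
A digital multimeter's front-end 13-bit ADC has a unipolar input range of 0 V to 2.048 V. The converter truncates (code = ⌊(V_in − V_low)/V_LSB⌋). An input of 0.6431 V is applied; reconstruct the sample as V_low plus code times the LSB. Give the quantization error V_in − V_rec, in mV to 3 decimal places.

LSB = 2.048/2^13 = 250.00 µV.
Scaled input = 2572.4000 LSBs, so code = 2572.
V_rec = 0 + 2572·0.00025 = 0.643 V.
Difference: 0.0001 V → 0.100 mV.

0.100 mV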